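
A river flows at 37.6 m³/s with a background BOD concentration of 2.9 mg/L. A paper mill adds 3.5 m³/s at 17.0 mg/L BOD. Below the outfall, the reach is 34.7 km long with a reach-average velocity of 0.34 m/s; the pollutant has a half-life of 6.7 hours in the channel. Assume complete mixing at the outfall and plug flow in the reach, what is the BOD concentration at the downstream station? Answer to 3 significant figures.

Conservation of mass: C = (37.60·2.900 + 3.500·17.00) / 41.10 = 168.5/41.10 = 4.101 mg/L.
Travel time t = 34.7·1000 / 0.34 = 102100 s = 28.35 h.
Half-life 6.7 h → k = ln 2 / 6.7 = 0.1035 h⁻¹ = 2.483 d⁻¹.
After decay, C = 4.101 × e^(−kt) = 4.101 × 0.05324 = 0.2183 mg/L.

0.218 mg/L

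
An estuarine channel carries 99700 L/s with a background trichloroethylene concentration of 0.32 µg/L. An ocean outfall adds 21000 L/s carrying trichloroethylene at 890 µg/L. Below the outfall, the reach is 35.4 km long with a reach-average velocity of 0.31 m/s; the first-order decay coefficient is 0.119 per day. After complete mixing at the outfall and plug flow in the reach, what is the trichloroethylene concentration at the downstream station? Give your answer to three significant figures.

133 µg/L

Mass balance: C = (99700·0.3200 + 21000·890.0) / 120700 = 18720000/120700 = 155.1 µg/L.
Travel time t = 35.4·1000 / 0.31 = 114200 s = 31.72 h.
Decay over the reach: 155.1·exp(−kt) = 155.1·0.8545 = 132.5 µg/L.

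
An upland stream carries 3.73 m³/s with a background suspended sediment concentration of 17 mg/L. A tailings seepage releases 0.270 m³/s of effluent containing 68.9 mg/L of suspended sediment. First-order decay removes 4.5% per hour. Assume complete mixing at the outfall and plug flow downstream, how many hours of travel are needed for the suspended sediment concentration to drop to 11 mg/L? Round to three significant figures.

13.5 h

Mixed concentration C = ΣQC/ΣQ = (3.730·17.00 + 0.2700·68.90) / 4.000 = 82.01/4.000 = 20.50 mg/L.
4.5%/h lost → k = −ln(1 − 0.045) = 0.04604 h⁻¹.
20.50·exp(−k·t) = 11 → t = ln(20.50/11)/k = 48690 s = 13.52 h.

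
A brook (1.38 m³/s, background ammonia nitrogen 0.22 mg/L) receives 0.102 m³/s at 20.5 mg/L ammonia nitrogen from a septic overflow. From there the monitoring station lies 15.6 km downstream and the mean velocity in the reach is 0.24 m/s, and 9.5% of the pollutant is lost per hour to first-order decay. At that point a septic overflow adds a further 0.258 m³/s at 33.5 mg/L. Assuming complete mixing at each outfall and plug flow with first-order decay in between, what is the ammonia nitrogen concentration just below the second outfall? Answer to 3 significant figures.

After mixing, C = (1.380·0.2200 + 0.1020·20.50) / 1.482 = 2.395/1.482 = 1.616 mg/L; combined flow 1.482 m³/s.
Travel time t = 15.6·1000 / 0.24 = 65000 s = 18.06 h.
9.5%/h lost → k = −ln(1 − 0.095) = 0.09982 h⁻¹.
Applying C = C₀e^(−kt): 1.616 × 0.1649 = 0.2665 mg/L.
At the second outfall, C = (1.482·0.2665 + 0.2580·33.50) / (1.482 + 0.2580) = 5.194 mg/L.

5.19 mg/L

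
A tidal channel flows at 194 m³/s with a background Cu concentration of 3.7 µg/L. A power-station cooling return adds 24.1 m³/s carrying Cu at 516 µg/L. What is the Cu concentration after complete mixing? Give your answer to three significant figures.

60.3 µg/L

Mass balance: C = (194.0·3.700 + 24.10·516.0) / 218.1 = 13150/218.1 = 60.31 µg/L.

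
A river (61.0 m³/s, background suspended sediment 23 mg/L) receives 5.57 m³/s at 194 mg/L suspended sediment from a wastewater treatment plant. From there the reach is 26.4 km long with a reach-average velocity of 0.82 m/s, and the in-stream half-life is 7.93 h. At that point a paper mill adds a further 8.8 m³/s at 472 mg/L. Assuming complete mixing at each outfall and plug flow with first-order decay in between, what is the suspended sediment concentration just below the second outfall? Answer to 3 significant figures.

70.2 mg/L

Mass balance: C = (61.00·23.00 + 5.570·194.0) / 66.57 = 2484/66.57 = 37.31 mg/L; combined flow 66.57 m³/s.
Travel time t = 26.4·1000 / 0.82 = 32200 s = 8.943 h.
Half-life 7.93 h → k = ln 2 / 7.93 = 0.08741 h⁻¹ = 2.098 d⁻¹.
First-order decay: C = 37.31·exp(−k·t) = 37.31·0.4576 = 17.07 mg/L.
At the second outfall, C = (66.57·17.07 + 8.800·472.0) / (66.57 + 8.800) = 70.19 mg/L.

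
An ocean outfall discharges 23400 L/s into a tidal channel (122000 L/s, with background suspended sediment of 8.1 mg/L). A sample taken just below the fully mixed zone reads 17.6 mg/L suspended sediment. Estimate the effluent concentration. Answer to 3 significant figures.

67.1 mg/L

Mass balance: 122000·8.100 + 23400·Cₑ = 145400·17.60
→ Cₑ = (145400·17.60 − 122000·8.100) / 23400 = 67.13 mg/L.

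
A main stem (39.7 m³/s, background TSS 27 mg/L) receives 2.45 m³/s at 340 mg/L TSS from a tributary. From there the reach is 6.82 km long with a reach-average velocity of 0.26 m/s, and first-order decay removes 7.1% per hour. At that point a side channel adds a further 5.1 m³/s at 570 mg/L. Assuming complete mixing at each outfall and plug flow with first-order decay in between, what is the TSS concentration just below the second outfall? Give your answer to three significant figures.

85.1 mg/L

Conservation of mass: C = (39.70·27.00 + 2.450·340.0) / 42.15 = 1905/42.15 = 45.19 mg/L; combined flow 42.15 m³/s.
Travel time t = 6.82·1000 / 0.26 = 26230 s = 7.286 h.
7.1%/h lost → k = −ln(1 − 0.071) = 0.07365 h⁻¹.
First-order decay: C = 45.19·exp(−k·t) = 45.19·0.5847 = 26.43 mg/L.
Second outfall: C = (42.15·26.43 + 5.100·570.0)/47.25 = 85.10 mg/L.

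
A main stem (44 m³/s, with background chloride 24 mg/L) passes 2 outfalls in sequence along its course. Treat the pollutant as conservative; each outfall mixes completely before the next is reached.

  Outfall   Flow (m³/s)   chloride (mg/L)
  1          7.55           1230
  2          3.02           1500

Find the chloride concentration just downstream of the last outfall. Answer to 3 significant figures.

273 mg/L

Outfall 1: combined Q = 51.55 m³/s; C = (44.00·24.00 + 7.550·1230)/51.55 = 200.6 mg/L.
Outfall 2: combined Q = 54.57 m³/s; C = (51.55·200.6 + 3.020·1500)/54.57 = 272.5 mg/L.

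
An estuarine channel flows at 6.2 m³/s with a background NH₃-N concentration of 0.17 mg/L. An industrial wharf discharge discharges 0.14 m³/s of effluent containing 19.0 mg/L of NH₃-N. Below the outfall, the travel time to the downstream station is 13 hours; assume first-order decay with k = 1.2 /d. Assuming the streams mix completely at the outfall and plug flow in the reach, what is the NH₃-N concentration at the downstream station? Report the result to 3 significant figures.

0.306 mg/L

Flow-weighted average: C = (6.200·0.1700 + 0.1400·19.00) / 6.340 = 3.714/6.340 = 0.5858 mg/L.
After decay, C = 0.5858 × e^(−kt) = 0.5858 × 0.5220 = 0.3058 mg/L.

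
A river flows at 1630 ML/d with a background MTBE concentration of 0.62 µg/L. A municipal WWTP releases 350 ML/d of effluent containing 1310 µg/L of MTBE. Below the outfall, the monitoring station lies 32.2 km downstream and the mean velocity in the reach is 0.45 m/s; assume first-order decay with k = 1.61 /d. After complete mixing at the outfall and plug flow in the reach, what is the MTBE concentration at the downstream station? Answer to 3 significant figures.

61.2 µg/L

Mass balance: C = (1630·0.6200 + 350.0·1310) / 1980 = 459500/1980 = 232.1 µg/L.
Travel time t = 32.2·1000 / 0.45 = 71560 s = 19.88 h.
Decay over the reach: 232.1·exp(−kt) = 232.1·0.2636 = 61.17 µg/L.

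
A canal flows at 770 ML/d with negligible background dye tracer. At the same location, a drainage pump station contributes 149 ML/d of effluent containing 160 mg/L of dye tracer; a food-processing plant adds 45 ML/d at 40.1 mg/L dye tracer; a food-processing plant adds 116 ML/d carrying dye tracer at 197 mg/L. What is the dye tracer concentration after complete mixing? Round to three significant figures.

Mass balance: C = (770.0·0 + 149.0·160.0 + 45.00·40.10 + 116.0·197.0) / 1080 = 48500/1080 = 44.90 mg/L.

44.9 mg/L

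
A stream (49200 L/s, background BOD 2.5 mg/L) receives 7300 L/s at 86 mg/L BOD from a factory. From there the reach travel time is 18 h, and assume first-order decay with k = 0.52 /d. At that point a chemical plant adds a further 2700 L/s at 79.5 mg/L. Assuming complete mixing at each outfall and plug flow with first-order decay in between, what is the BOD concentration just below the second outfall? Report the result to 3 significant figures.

Conservation of mass: C = (49200·2.500 + 7300·86.00) / 56500 = 750800/56500 = 13.29 mg/L; combined flow 56500 L/s.
After decay, C = 13.29 × e^(−kt) = 13.29 × 0.6771 = 8.997 mg/L.
At the second outfall, C = (56500·8.997 + 2700·79.50) / (56500 + 2700) = 12.21 mg/L.

12.2 mg/L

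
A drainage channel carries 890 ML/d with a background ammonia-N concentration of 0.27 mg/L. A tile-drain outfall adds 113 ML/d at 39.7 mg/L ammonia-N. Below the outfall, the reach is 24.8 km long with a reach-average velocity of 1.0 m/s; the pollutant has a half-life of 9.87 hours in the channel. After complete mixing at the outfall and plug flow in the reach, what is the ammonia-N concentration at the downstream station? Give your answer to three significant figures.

2.90 mg/L

Mixed concentration C = ΣQC/ΣQ = (890.0·0.2700 + 113.0·39.70) / 1003 = 4726/1003 = 4.712 mg/L.
Travel time t = 24.8·1000 / 1.0 = 24800 s = 6.889 h.
Half-life 9.87 h → k = ln 2 / 9.87 = 0.07023 h⁻¹ = 1.685 d⁻¹.
Decay over the reach: 4.712·exp(−kt) = 4.712·0.6164 = 2.905 mg/L.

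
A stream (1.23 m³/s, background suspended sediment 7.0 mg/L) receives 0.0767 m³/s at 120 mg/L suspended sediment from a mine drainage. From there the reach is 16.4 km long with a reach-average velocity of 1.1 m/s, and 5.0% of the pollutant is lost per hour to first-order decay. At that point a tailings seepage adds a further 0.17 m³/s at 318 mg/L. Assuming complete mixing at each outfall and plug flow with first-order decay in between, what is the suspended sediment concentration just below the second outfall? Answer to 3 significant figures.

46.4 mg/L

Mass balance: C = (1.230·7.000 + 0.07670·120.0) / 1.307 = 17.81/1.307 = 13.63 mg/L; combined flow 1.307 m³/s.
Travel time t = 16.4·1000 / 1.1 = 14910 s = 4.141 h.
5.0%/h lost → k = −ln(1 − 0.05) = 0.05129 h⁻¹.
Decay over the reach: 13.63·exp(−kt) = 13.63·0.8086 = 11.02 mg/L.
At the second outfall, C = (1.307·11.02 + 0.1700·318.0) / (1.307 + 0.1700) = 46.36 mg/L.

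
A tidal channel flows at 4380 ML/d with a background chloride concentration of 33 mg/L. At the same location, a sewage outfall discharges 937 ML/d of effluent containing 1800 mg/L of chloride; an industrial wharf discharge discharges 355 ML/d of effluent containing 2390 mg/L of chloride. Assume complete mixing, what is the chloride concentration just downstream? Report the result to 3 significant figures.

472 mg/L

Mixed concentration C = ΣQC/ΣQ = (4380·33.00 + 937.0·1800 + 355.0·2390) / 5672 = 2680000/5672 = 472.4 mg/L.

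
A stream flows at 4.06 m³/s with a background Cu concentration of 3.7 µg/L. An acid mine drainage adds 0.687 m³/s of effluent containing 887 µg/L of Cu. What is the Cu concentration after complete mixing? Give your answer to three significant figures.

After mixing, C = (4.060·3.700 + 0.6870·887.0) / 4.747 = 624.4/4.747 = 131.5 µg/L.

132 µg/L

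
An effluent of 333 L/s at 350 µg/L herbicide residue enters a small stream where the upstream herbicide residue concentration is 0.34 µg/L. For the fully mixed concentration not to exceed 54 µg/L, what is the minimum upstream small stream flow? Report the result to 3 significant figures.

1840 L/s

Set C_mix = 54: (Q·0.3400 + 333.0·350.0) / (Q + 333.0) = 54
→ Q = 333.0·(350.0 − 54)/(54 − 0.3400) = 1837 L/s.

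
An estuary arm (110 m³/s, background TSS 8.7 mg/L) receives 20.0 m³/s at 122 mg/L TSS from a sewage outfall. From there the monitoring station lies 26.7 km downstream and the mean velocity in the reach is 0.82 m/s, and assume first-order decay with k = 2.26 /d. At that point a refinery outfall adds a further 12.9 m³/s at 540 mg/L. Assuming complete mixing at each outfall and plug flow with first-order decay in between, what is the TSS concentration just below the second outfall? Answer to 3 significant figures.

58.9 mg/L

Mixed concentration C = ΣQC/ΣQ = (110.0·8.700 + 20.00·122.0) / 130.0 = 3397/130.0 = 26.13 mg/L; combined flow 130.0 m³/s.
Travel time t = 26.7·1000 / 0.82 = 32560 s = 9.045 h.
Decay over the reach: 26.13·exp(−kt) = 26.13·0.4267 = 11.15 mg/L.
At the second outfall, C = (130.0·11.15 + 12.90·540.0) / (130.0 + 12.90) = 58.89 mg/L.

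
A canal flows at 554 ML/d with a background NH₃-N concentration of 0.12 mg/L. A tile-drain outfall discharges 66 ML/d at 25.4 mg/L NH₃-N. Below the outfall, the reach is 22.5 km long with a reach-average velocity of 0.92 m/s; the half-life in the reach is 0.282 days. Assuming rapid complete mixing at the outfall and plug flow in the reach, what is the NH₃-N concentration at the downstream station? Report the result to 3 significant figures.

1.40 mg/L

Mixed concentration C = ΣQC/ΣQ = (554.0·0.1200 + 66.00·25.40) / 620.0 = 1743/620.0 = 2.811 mg/L.
Travel time t = 22.5·1000 / 0.92 = 24460 s = 6.793 h.
Half-life 0.282 d → k = ln 2 / 0.282 = 2.458 d⁻¹.
First-order decay: C = 2.811·exp(−k·t) = 2.811·0.4987 = 1.402 mg/L.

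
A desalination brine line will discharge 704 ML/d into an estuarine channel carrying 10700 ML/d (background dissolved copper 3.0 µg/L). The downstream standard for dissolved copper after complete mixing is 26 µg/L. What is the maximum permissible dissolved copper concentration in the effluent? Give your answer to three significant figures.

376 µg/L

At the limit, (Qr·Cr + Qe·Cₑ)/(Qr + Qe) = 26:
Cₑ = (11400·26 − 10700·3.000) / 704.0 = 375.6 µg/L.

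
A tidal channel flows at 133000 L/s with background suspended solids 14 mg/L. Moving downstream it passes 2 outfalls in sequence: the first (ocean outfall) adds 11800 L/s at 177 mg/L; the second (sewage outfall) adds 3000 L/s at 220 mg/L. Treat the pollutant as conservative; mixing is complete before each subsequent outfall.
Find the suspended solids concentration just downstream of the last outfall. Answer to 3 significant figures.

Outfall 1: combined Q = 144800 L/s; C = (133000·14.00 + 11800·177.0)/144800 = 27.28 mg/L.
Outfall 2: combined Q = 147800 L/s; C = (144800·27.28 + 3000·220.0)/147800 = 31.19 mg/L.

31.2 mg/L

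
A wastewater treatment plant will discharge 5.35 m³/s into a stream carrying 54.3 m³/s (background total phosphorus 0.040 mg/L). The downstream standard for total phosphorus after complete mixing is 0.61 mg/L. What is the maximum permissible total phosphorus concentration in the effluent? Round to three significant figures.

6.40 mg/L

At the limit, (Qr·Cr + Qe·Cₑ)/(Qr + Qe) = 0.61:
Cₑ = (59.65·0.61 − 54.30·0.04000) / 5.350 = 6.395 mg/L.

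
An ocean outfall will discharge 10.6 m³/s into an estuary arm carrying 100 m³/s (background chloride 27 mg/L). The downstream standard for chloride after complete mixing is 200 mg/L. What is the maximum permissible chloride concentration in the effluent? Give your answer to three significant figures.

1830 mg/L

At the limit, (Qr·Cr + Qe·Cₑ)/(Qr + Qe) = 200:
Cₑ = (110.6·200 − 100.0·27.00) / 10.60 = 1832 mg/L.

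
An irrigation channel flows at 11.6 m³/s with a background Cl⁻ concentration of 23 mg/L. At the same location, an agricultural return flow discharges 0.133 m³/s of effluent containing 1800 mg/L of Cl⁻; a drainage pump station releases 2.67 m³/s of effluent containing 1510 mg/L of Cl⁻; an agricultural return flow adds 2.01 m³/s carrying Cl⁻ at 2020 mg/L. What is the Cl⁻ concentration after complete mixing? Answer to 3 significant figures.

524 mg/L

Mixed concentration C = ΣQC/ΣQ = (11.60·23.00 + 0.1330·1800 + 2.670·1510 + 2.010·2020) / 16.41 = 8598/16.41 = 523.9 mg/L.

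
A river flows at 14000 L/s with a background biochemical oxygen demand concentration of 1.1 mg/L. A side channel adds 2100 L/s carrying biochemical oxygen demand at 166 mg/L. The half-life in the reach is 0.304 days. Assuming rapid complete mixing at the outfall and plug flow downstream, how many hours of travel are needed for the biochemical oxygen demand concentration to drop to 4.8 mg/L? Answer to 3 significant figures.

Mixed concentration C = ΣQC/ΣQ = (14000·1.100 + 2100·166.0) / 16100 = 364000/16100 = 22.61 mg/L.
Half-life 0.304 d → k = ln 2 / 0.304 = 2.280 d⁻¹.
22.61·exp(−k·t) = 4.8 → t = ln(22.61/4.8)/k = 58720 s = 16.31 h.

16.3 h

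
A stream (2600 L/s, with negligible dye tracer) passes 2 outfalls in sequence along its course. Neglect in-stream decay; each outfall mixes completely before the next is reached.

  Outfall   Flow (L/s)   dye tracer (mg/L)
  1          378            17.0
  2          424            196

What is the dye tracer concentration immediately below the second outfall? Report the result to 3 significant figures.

26.3 mg/L

After outfall 1: Q = 2600 + 378.0 = 2978 L/s; C = (2600·0 + 378.0·17.00)/2978 = 2.158 mg/L.
After outfall 2: Q = 2978 + 424.0 = 3402 L/s; C = (2978·2.158 + 424.0·196.0)/3402 = 26.32 mg/L.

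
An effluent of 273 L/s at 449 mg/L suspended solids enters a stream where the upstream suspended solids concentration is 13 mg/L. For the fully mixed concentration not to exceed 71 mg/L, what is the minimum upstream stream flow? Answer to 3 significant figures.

1780 L/s

Set C_mix = 71: (Q·13.00 + 273.0·449.0) / (Q + 273.0) = 71
→ Q = 273.0·(449.0 − 71)/(71 − 13.00) = 1779 L/s.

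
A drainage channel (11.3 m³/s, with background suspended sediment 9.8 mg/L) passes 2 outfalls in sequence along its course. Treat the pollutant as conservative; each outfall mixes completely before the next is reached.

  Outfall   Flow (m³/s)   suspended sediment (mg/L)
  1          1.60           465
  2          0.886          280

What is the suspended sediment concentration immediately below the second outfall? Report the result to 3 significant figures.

Outfall 1: combined Q = 12.90 m³/s; C = (11.30·9.800 + 1.600·465.0)/12.90 = 66.26 mg/L.
Outfall 2: combined Q = 13.79 m³/s; C = (12.90·66.26 + 0.8860·280.0)/13.79 = 80.00 mg/L.

80.0 mg/L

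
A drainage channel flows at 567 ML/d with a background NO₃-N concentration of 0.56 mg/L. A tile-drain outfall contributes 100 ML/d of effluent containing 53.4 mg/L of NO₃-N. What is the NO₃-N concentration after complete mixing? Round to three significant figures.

Flow-weighted average: C = (567.0·0.5600 + 100.0·53.40) / 667.0 = 5658/667.0 = 8.482 mg/L.

8.48 mg/L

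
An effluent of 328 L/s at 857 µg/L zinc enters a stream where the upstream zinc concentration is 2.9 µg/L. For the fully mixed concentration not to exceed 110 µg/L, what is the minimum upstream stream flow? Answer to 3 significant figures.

Set C_mix = 110: (Q·2.900 + 328.0·857.0) / (Q + 328.0) = 110
→ Q = 328.0·(857.0 − 110)/(110 − 2.900) = 2288 L/s.

2290 L/s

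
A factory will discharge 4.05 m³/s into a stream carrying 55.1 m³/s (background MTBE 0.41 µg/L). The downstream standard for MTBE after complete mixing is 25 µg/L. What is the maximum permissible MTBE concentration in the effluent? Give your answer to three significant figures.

360 µg/L

At the limit, (Qr·Cr + Qe·Cₑ)/(Qr + Qe) = 25:
Cₑ = (59.15·25 − 55.10·0.4100) / 4.050 = 359.5 µg/L.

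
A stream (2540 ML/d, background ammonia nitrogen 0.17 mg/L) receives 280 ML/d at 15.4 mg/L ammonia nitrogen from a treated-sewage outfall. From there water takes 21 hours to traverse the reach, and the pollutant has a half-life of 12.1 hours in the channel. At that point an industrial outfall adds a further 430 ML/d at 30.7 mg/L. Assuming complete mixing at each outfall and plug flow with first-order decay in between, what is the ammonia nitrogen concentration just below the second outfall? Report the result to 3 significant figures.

4.50 mg/L

After mixing, C = (2540·0.1700 + 280.0·15.40) / 2820 = 4744/2820 = 1.682 mg/L; combined flow 2820 ML/d.
Half-life 12.1 h → k = ln 2 / 12.1 = 0.05728 h⁻¹ = 1.375 d⁻¹.
Decay over the reach: 1.682·exp(−kt) = 1.682·0.3003 = 0.5052 mg/L.
At the second outfall, C = (2820·0.5052 + 430.0·30.70) / (2820 + 430.0) = 4.500 mg/L.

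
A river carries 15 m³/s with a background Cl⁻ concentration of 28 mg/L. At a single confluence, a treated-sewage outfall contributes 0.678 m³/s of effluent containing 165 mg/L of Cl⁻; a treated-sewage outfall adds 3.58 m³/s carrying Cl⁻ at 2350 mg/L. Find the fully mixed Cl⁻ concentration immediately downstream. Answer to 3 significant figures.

464 mg/L

Flow-weighted average: C = (15.00·28.00 + 0.6780·165.0 + 3.580·2350) / 19.26 = 8945/19.26 = 464.5 mg/L.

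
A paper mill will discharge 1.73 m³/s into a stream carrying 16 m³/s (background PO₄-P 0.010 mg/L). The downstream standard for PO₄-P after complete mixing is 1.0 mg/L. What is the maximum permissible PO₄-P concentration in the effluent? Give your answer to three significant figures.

10.2 mg/L

At the limit, (Qr·Cr + Qe·Cₑ)/(Qr + Qe) = 1.0:
Cₑ = (17.73·1.0 − 16.00·0.01000) / 1.730 = 10.16 mg/L.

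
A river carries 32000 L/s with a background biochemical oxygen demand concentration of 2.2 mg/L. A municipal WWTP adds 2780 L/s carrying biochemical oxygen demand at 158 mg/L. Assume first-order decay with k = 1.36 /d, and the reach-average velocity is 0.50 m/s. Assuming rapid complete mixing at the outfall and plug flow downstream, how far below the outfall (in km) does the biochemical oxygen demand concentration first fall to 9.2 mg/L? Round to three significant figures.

Flow-weighted average: C = (32000·2.200 + 2780·158.0) / 34780 = 509600/34780 = 14.65 mg/L.
Set 14.65·exp(−k·t) = 9.2 → t = ln(14.65/9.2)/k = 29570 s = 8.214 h.
Distance = v·t = 0.50·29570 = 14790 m = 14.79 km.

14.8 km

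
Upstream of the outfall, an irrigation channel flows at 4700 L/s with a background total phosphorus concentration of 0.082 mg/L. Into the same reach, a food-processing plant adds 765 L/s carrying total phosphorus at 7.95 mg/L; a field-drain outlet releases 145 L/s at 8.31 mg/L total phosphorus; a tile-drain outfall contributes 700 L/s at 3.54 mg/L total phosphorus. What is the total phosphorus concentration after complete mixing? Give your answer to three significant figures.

Mass balance: C = (4700·0.08200 + 765.0·7.950 + 145.0·8.310 + 700.0·3.540) / 6310 = 10150/6310 = 1.609 mg/L.

1.61 mg/L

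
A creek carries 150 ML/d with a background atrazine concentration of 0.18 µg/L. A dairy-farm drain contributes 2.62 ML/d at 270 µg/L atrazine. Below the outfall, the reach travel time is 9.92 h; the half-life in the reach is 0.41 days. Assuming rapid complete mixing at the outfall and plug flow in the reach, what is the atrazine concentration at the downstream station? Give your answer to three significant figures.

2.39 µg/L

After mixing, C = (150.0·0.1800 + 2.620·270.0) / 152.6 = 734.4/152.6 = 4.812 µg/L.
Half-life 0.41 d → k = ln 2 / 0.41 = 1.691 d⁻¹.
Decay over the reach: 4.812·exp(−kt) = 4.812·0.4972 = 2.392 µg/L.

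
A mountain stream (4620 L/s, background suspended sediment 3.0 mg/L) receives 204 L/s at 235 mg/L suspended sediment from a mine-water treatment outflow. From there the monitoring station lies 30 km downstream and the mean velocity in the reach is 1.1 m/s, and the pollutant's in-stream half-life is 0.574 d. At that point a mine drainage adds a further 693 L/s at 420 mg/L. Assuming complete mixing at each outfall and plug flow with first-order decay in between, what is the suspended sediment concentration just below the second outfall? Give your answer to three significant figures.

60.4 mg/L

Flow-weighted average: C = (4620·3.000 + 204.0·235.0) / 4824 = 61800/4824 = 12.81 mg/L; combined flow 4824 L/s.
Travel time t = 30·1000 / 1.1 = 27270 s = 7.576 h.
Half-life 0.574 d → k = ln 2 / 0.574 = 1.208 d⁻¹.
Applying C = C₀e^(−kt): 12.81 × 0.6831 = 8.751 mg/L.
Second outfall: C = (4824·8.751 + 693.0·420.0)/5517 = 60.41 mg/L.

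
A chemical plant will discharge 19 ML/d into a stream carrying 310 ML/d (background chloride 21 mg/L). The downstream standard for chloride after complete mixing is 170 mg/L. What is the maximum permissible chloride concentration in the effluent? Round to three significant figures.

At the limit, (Qr·Cr + Qe·Cₑ)/(Qr + Qe) = 170:
Cₑ = (329.0·170 − 310.0·21.00) / 19.00 = 2601 mg/L.

2600 mg/L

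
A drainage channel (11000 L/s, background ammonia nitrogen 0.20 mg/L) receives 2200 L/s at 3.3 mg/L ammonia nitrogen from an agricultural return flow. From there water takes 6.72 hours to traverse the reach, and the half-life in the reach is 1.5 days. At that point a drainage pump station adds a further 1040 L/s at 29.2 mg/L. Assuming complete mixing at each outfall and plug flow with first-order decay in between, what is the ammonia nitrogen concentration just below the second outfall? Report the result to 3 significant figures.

2.72 mg/L

After mixing, C = (11000·0.2000 + 2200·3.300) / 13200 = 9460/13200 = 0.7167 mg/L; combined flow 13200 L/s.
Half-life 1.5 d → k = ln 2 / 1.5 = 0.4621 d⁻¹.
First-order decay: C = 0.7167·exp(−k·t) = 0.7167·0.8786 = 0.6297 mg/L.
At the second outfall, C = (13200·0.6297 + 1040·29.20) / (13200 + 1040) = 2.716 mg/L.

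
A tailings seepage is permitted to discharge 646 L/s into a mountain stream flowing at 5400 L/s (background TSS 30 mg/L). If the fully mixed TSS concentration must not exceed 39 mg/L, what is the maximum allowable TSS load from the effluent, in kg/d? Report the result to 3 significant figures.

Mass balance at the limit: 5400·30.00 + 646.0·Cₑ = 6046·39 → Cₑ = 114.2 mg/L.
646.0 L/s = 0.6460 m³/s. Load = 0.6460 m³/s × 114.2 g/m³ × 86 400 s/d = 6376 kg/d.

6380 kg/d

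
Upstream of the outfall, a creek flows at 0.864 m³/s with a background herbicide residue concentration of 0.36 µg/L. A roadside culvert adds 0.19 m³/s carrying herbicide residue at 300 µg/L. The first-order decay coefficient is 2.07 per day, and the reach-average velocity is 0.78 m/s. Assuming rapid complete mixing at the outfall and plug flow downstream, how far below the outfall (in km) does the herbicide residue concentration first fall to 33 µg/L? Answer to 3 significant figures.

After mixing, C = (0.8640·0.3600 + 0.1900·300.0) / 1.054 = 57.31/1.054 = 54.37 µg/L.
Set 54.37·exp(−k·t) = 33 → t = ln(54.37/33)/k = 20840 s = 5.790 h.
Distance = v·t = 0.78·20840 = 16260 m = 16.26 km.

16.3 km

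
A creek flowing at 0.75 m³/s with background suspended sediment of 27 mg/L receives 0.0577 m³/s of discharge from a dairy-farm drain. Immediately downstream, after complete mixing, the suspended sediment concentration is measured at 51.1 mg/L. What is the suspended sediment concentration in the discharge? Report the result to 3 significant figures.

364 mg/L

Mass balance: 0.7500·27.00 + 0.05770·Cₑ = 0.8077·51.10
→ Cₑ = (0.8077·51.10 − 0.7500·27.00) / 0.05770 = 364.4 mg/L.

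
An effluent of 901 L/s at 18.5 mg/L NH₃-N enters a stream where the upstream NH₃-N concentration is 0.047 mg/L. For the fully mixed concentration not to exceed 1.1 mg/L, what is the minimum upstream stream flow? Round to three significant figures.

Set C_mix = 1.1: (Q·0.04700 + 901.0·18.50) / (Q + 901.0) = 1.1
→ Q = 901.0·(18.50 − 1.1)/(1.1 − 0.04700) = 14890 L/s.

14900 L/s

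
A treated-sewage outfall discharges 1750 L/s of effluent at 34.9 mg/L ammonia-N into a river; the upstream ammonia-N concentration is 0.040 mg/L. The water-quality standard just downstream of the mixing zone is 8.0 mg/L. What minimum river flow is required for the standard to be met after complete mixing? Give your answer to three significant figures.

Set C_mix = 8.0: (Q·0.04000 + 1750·34.90) / (Q + 1750) = 8.0
→ Q = 1750·(34.90 − 8.0)/(8.0 − 0.04000) = 5914 L/s.

5910 L/s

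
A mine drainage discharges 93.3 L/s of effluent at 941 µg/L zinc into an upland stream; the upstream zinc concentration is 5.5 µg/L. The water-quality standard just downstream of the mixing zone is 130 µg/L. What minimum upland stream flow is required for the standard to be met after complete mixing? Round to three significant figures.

Set C_mix = 130: (Q·5.500 + 93.30·941.0) / (Q + 93.30) = 130
→ Q = 93.30·(941.0 − 130)/(130 − 5.500) = 607.8 L/s.

608 L/s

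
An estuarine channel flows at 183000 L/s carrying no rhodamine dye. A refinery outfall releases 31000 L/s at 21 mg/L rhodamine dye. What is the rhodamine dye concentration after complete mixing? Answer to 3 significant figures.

After mixing, C = (183000·0 + 31000·21.00) / 214000 = 651000/214000 = 3.042 mg/L.

3.04 mg/L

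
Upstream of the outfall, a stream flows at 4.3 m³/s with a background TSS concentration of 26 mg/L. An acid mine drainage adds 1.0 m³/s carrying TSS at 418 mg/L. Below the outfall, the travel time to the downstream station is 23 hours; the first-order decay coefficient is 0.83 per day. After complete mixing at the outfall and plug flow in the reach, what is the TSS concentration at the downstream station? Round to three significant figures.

45.1 mg/L

Flow-weighted average: C = (4.300·26.00 + 1.000·418.0) / 5.300 = 529.8/5.300 = 99.96 mg/L.
After decay, C = 99.96 × e^(−kt) = 99.96 × 0.4514 = 45.12 mg/L.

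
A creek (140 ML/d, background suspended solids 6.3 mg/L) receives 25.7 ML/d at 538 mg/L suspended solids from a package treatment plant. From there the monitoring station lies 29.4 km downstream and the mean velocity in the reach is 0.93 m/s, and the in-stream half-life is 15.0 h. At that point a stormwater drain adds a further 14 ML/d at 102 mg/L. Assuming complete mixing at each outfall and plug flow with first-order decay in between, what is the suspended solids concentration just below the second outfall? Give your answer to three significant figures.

After mixing, C = (140.0·6.300 + 25.70·538.0) / 165.7 = 14710/165.7 = 88.77 mg/L; combined flow 165.7 ML/d.
Travel time t = 29.4·1000 / 0.93 = 31610 s = 8.781 h.
Half-life 15.0 h → k = ln 2 / 15.0 = 0.04621 h⁻¹ = 1.109 d⁻¹.
Applying C = C₀e^(−kt): 88.77 × 0.6665 = 59.16 mg/L.
At the second outfall, C = (165.7·59.16 + 14.00·102.0) / (165.7 + 14.00) = 62.50 mg/L.

62.5 mg/L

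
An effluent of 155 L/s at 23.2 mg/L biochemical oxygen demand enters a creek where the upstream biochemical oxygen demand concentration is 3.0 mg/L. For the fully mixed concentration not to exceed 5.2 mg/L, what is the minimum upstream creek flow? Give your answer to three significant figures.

Set C_mix = 5.2: (Q·3.000 + 155.0·23.20) / (Q + 155.0) = 5.2
→ Q = 155.0·(23.20 − 5.2)/(5.2 − 3.000) = 1268 L/s.

1270 L/s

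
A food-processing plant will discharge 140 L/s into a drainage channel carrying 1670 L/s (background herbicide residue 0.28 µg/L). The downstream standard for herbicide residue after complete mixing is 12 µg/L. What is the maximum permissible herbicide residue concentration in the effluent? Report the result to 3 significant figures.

152 µg/L

At the limit, (Qr·Cr + Qe·Cₑ)/(Qr + Qe) = 12:
Cₑ = (1810·12 − 1670·0.2800) / 140.0 = 151.8 µg/L.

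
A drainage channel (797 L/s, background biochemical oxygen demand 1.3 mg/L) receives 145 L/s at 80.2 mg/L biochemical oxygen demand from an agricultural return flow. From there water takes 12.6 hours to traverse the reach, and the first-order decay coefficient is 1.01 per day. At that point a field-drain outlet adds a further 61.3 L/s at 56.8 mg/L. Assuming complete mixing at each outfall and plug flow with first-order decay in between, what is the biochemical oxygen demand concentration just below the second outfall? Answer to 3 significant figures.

Flow-weighted average: C = (797.0·1.300 + 145.0·80.20) / 942.0 = 12670/942.0 = 13.44 mg/L; combined flow 942.0 L/s.
Decay over the reach: 13.44·exp(−kt) = 13.44·0.5885 = 7.912 mg/L.
At the second outfall, C = (942.0·7.912 + 61.30·56.80) / (942.0 + 61.30) = 10.90 mg/L.

10.9 mg/L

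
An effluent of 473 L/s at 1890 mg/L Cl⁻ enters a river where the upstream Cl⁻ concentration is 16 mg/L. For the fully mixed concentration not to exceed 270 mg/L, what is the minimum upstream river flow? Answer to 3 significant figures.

3020 L/s

Set C_mix = 270: (Q·16.00 + 473.0·1890) / (Q + 473.0) = 270
→ Q = 473.0·(1890 − 270)/(270 − 16.00) = 3017 L/s.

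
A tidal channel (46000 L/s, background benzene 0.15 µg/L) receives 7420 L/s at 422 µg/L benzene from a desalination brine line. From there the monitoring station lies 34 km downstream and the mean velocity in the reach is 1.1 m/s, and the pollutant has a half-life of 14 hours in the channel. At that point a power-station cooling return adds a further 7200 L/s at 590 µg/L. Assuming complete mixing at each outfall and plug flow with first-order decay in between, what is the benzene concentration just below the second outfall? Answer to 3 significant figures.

After mixing, C = (46000·0.1500 + 7420·422.0) / 53420 = 3138000/53420 = 58.74 µg/L; combined flow 53420 L/s.
Travel time t = 34·1000 / 1.1 = 30910 s = 8.586 h.
Half-life 14 h → k = ln 2 / 14 = 0.04951 h⁻¹ = 1.188 d⁻¹.
Decay over the reach: 58.74·exp(−kt) = 58.74·0.6537 = 38.40 µg/L.
At the second outfall, C = (53420·38.40 + 7200·590.0) / (53420 + 7200) = 103.9 µg/L.

104 µg/L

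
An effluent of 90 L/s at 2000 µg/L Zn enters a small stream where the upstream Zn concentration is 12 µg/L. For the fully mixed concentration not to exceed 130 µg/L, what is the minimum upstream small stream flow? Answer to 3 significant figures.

Set C_mix = 130: (Q·12.00 + 90.00·2000) / (Q + 90.00) = 130
→ Q = 90.00·(2000 − 130)/(130 − 12.00) = 1426 L/s.

1430 L/s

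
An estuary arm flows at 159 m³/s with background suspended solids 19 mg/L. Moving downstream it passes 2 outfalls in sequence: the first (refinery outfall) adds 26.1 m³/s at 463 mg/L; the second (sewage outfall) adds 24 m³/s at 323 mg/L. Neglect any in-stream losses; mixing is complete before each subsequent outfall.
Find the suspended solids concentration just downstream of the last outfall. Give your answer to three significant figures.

109 mg/L

Outfall 1: combined Q = 185.1 m³/s; C = (159.0·19.00 + 26.10·463.0)/185.1 = 81.61 mg/L.
Outfall 2: combined Q = 209.1 m³/s; C = (185.1·81.61 + 24.00·323.0)/209.1 = 109.3 mg/L.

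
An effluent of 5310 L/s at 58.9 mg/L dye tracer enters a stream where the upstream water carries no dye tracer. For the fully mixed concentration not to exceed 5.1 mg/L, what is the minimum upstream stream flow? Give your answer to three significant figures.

56000 L/s

Set C_mix = 5.1: (Q·0 + 5310·58.90) / (Q + 5310) = 5.1
→ Q = 5310·(58.90 − 5.1)/(5.1 − 0) = 56020 L/s.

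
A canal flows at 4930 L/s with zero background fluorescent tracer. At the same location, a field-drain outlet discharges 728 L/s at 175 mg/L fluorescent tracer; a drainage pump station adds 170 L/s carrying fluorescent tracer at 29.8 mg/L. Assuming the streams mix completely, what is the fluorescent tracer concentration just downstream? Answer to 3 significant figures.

After mixing, C = (4930·0 + 728.0·175.0 + 170.0·29.80) / 5828 = 132500/5828 = 22.73 mg/L.

22.7 mg/L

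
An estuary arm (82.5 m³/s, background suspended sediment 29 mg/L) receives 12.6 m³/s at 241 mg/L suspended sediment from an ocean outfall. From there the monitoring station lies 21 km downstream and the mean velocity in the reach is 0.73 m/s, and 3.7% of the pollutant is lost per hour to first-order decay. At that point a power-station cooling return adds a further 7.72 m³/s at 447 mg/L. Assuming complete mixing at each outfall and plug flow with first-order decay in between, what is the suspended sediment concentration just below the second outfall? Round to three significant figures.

Mass balance: C = (82.50·29.00 + 12.60·241.0) / 95.10 = 5429/95.10 = 57.09 mg/L; combined flow 95.10 m³/s.
Travel time t = 21·1000 / 0.73 = 28770 s = 7.991 h.
3.7%/h lost → k = −ln(1 − 0.037) = 0.03770 h⁻¹.
First-order decay: C = 57.09·exp(−k·t) = 57.09·0.7399 = 42.24 mg/L.
Second outfall: C = (95.10·42.24 + 7.720·447.0)/102.8 = 72.63 mg/L.

72.6 mg/L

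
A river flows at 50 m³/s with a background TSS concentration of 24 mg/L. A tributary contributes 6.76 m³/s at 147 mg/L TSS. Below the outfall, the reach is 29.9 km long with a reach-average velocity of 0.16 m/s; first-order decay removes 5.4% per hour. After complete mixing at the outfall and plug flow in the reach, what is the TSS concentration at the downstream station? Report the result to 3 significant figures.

Mass balance: C = (50.00·24.00 + 6.760·147.0) / 56.76 = 2194/56.76 = 38.65 mg/L.
Travel time t = 29.9·1000 / 0.16 = 186900 s = 51.91 h.
5.4%/h lost → k = −ln(1 − 0.054) = 0.05551 h⁻¹.
First-order decay: C = 38.65·exp(−k·t) = 38.65·0.05604 = 2.166 mg/L.

2.17 mg/L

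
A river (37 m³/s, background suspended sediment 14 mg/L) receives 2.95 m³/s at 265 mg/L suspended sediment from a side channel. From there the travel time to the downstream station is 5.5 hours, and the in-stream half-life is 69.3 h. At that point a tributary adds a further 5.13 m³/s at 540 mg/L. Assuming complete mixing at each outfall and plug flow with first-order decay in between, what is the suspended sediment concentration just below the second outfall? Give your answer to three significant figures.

88.7 mg/L

Conservation of mass: C = (37.00·14.00 + 2.950·265.0) / 39.95 = 1300/39.95 = 32.53 mg/L; combined flow 39.95 m³/s.
Half-life 69.3 h → k = ln 2 / 69.3 = 0.01000 h⁻¹ = 0.2401 d⁻¹.
Decay over the reach: 32.53·exp(−kt) = 32.53·0.9465 = 30.79 mg/L.
At the second outfall, C = (39.95·30.79 + 5.130·540.0) / (39.95 + 5.130) = 88.74 mg/L.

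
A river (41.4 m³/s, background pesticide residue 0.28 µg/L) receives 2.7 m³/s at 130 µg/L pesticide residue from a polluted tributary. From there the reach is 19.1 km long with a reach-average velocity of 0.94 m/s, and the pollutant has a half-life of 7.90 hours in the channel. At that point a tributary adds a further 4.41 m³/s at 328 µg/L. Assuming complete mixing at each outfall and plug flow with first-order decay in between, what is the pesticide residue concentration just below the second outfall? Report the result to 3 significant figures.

Mixed concentration C = ΣQC/ΣQ = (41.40·0.2800 + 2.700·130.0) / 44.10 = 362.6/44.10 = 8.222 µg/L; combined flow 44.10 m³/s.
Travel time t = 19.1·1000 / 0.94 = 20320 s = 5.644 h.
Half-life 7.90 h → k = ln 2 / 7.90 = 0.08774 h⁻¹ = 2.106 d⁻¹.
Applying C = C₀e^(−kt): 8.222 × 0.6094 = 5.011 µg/L.
Second outfall: C = (44.10·5.011 + 4.410·328.0)/48.51 = 34.37 µg/L.

34.4 µg/L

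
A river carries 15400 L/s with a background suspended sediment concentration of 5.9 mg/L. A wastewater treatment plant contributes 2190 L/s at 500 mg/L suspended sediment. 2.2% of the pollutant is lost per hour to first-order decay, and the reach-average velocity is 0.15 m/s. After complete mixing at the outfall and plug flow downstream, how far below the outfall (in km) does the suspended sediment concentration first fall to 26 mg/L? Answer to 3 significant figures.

23.1 km

Conservation of mass: C = (15400·5.900 + 2190·500.0) / 17590 = 1186000/17590 = 67.42 mg/L.
2.2%/h lost → k = −ln(1 − 0.022) = 0.02225 h⁻¹.
Set 67.42·exp(−k·t) = 26 → t = ln(67.42/26)/k = 154200 s = 42.83 h.
Distance = v·t = 0.15·154200 = 23130 m = 23.13 km.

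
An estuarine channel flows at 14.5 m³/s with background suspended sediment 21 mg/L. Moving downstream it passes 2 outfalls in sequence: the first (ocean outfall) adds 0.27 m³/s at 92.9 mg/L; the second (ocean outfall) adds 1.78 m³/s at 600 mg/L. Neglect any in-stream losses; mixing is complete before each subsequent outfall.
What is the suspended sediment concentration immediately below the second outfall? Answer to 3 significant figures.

Below outfall 1: Q → 14.77 m³/s, C = (14.50·21.00 + 0.2700·92.90)/14.77 = 22.31 mg/L.
Below outfall 2: Q → 16.55 m³/s, C = (14.77·22.31 + 1.780·600.0)/16.55 = 84.45 mg/L.

84.4 mg/L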